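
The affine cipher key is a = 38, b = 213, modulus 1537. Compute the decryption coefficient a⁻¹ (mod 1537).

gcd(1537, 38) by repeated division:
1537 = 40*38 + 17
38 = 2*17 + 4
17 = 4*4 + 1
4 = 4*1 + 0
gcd = 1, so the inverse exists. Back-substitute:
1 = 17 − 4·4
1 = −4·38 + 9·17
1 = 9·1537 − 364·38
Hence 38⁻¹ ≡ -364 ≡ 1173 (mod 1537).

1173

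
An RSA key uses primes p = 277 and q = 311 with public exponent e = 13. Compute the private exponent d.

φ(n) = (p−1)(q−1) = 276·310 = 85560.
Need d with 13·d ≡ 1 (mod 85560). Apply the extended Euclidean algorithm:
85560 = 6581·13 + 7
13 = 1·7 + 6
7 = 1·6 + 1
6 = 6·1 + 0
Back-substitute:
1 = 7 − 6
1 = −13 + 2·7
1 = 2·85560 − 13163·13
So 13·(-13163) ≡ 1 (mod 85560), hence d ≡ -13163 ≡ 72397 (mod 85560).

72397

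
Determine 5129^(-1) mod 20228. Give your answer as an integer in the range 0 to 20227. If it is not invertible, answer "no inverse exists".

13977

Extended Euclidean algorithm:
20228 = 3×5129 + 4841
5129 = 1×4841 + 288
4841 = 16×288 + 233
288 = 1×233 + 55
233 = 4×55 + 13
55 = 4×13 + 3
13 = 4×3 + 1
3 = 3×1 + 0
Since gcd(5129, 20228) = 1, back-substitute to write 1 as a combination:
1 = 13 − 4·3
1 = −4·55 + 17·13
1 = 17·233 − 72·55
1 = −72·288 + 89·233
1 = 89·4841 − 1496·288
1 = −1496·5129 + 1585·4841
1 = 1585·20228 − 6251·5129
Hence 5129⁻¹ ≡ -6251 ≡ 13977 (mod 20228).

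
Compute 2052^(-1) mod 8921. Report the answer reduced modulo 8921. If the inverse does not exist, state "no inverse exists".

4204

Run Euclid on (8921, 2052):
8921 = 4*2052 + 713
2052 = 2*713 + 626
713 = 1*626 + 87
626 = 7*87 + 17
87 = 5*17 + 2
17 = 8*2 + 1
2 = 2*1 + 0
gcd = 1, so the inverse exists. Back-substitute:
1 = 17 − 8·2
1 = −8·87 + 41·17
1 = 41·626 − 295·87
1 = −295·713 + 336·626
1 = 336·2052 − 967·713
1 = −967·8921 + 4204·2052
So 2052·4204 ≡ 1 (mod 8921).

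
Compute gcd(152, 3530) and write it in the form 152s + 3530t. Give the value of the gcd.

Repeated division:
3530 = 23*152 + 34
152 = 4*34 + 16
34 = 2*16 + 2
16 = 8*2 + 0
gcd(152, 3530) = 2.
Working backward:
2 = 34 − 2·16
2 = −2·152 + 9·34
2 = 9·3530 − 209·152
So 2 = (9)·3530 + (-209)·152.

2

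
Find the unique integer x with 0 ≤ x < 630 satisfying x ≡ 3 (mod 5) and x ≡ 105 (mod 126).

483

Write x = 3 + 5·k. Then 5·k ≡ 105 − 3 ≡ 102 (mod 126).
Need 5⁻¹ mod 126. Extended Euclid on (126, 5):
126 = 25×5 + 1
5 = 5×1 + 0
Back-substitute:
1 = 126 − 25·5
5⁻¹ ≡ 101 (mod 126), so k ≡ 101·102 ≡ 96 (mod 126).
x = 3 + 5·96 = 483.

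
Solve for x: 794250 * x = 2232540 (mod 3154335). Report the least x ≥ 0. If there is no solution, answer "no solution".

73181

First find gcd(794250, 3154335):
3154335 = 3·794250 + 771585
794250 = 1·771585 + 22665
771585 = 34·22665 + 975
22665 = 23·975 + 240
975 = 4·240 + 15
240 = 16·15 + 0
gcd = 15 and 15 | 2232540, so solutions exist. Divide through by 15: 52950x ≡ 148836 (mod 210289).
Now find 52950⁻¹ mod 210289:
210289 = 3·52950 + 51439
52950 = 1·51439 + 1511
51439 = 34·1511 + 65
1511 = 23·65 + 16
65 = 4·16 + 1
16 = 16·1 + 0
Back-substitute:
1 = 65 − 4·16
1 = −4·1511 + 93·65
1 = 93·51439 − 3166·1511
1 = −3166·52950 + 3259·51439
1 = 3259·210289 − 12943·52950
So 52950·(-12943) ≡ 1 (mod 210289), i.e. 52950⁻¹ ≡ 197346.
Then x ≡ 197346·148836 ≡ 73181 (mod 210289); the smallest non-negative solution is x = 73181.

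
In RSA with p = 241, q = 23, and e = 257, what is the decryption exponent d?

2753

φ(n) = (p−1)(q−1) = 240·22 = 5280.
Need d with 257·d ≡ 1 (mod 5280). Apply the extended Euclidean algorithm:
5280 = 20·257 + 140
257 = 1·140 + 117
140 = 1·117 + 23
117 = 5·23 + 2
23 = 11·2 + 1
2 = 2·1 + 0
Back-substitute:
1 = 23 − 11·2
1 = −11·117 + 56·23
1 = 56·140 − 67·117
1 = −67·257 + 123·140
1 = 123·5280 − 2527·257
So 257·(-2527) ≡ 1 (mod 5280), hence d ≡ -2527 ≡ 2753 (mod 5280).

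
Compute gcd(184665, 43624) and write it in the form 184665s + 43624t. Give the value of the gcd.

1

Repeated division:
184665 = 4×43624 + 10169
43624 = 4×10169 + 2948
10169 = 3×2948 + 1325
2948 = 2×1325 + 298
1325 = 4×298 + 133
298 = 2×133 + 32
133 = 4×32 + 5
32 = 6×5 + 2
5 = 2×2 + 1
2 = 2×1 + 0
gcd(184665, 43624) = 1.
Working backward:
1 = 5 − 2·2
1 = −2·32 + 13·5
1 = 13·133 − 54·32
1 = −54·298 + 121·133
1 = 121·1325 − 538·298
1 = −538·2948 + 1197·1325
1 = 1197·10169 − 4129·2948
1 = −4129·43624 + 17713·10169
1 = 17713·184665 − 74981·43624
So 1 = (17713)·184665 + (-74981)·43624.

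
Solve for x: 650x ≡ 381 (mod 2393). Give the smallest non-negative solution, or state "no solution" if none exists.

2331

First find gcd(650, 2393):
2393 = 3·650 + 443
650 = 1·443 + 207
443 = 2·207 + 29
207 = 7·29 + 4
29 = 7·4 + 1
4 = 4·1 + 0
gcd = 1, so a unique solution mod 2393 exists.
Back-substitute for the Bézout coefficients:
1 = 29 − 7·4
1 = −7·207 + 50·29
1 = 50·443 − 107·207
1 = −107·650 + 157·443
1 = 157·2393 − 578·650
So 650·(-578) ≡ 1 (mod 2393), giving 650⁻¹ ≡ 1815.
x ≡ 650⁻¹·381 ≡ 1815·381 ≡ 2331 (mod 2393).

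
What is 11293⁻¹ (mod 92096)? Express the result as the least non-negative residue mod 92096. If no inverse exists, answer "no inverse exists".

gcd(92096, 11293) by repeated division:
92096 = 8·11293 + 1752
11293 = 6·1752 + 781
1752 = 2·781 + 190
781 = 4·190 + 21
190 = 9·21 + 1
21 = 21·1 + 0
Since gcd(11293, 92096) = 1, back-substitute to write 1 as a combination:
1 = 190 − 9·21
1 = −9·781 + 37·190
1 = 37·1752 − 83·781
1 = −83·11293 + 535·1752
1 = 535·92096 − 4363·11293
So 11293·(-4363) ≡ 1 (mod 92096), and -4363 ≡ 87733 (mod 92096).

87733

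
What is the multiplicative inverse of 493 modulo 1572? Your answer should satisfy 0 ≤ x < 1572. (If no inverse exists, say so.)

169

gcd(1572, 493) by repeated division:
1572 = 3*493 + 93
493 = 5*93 + 28
93 = 3*28 + 9
28 = 3*9 + 1
9 = 9*1 + 0
Since gcd(493, 1572) = 1, back-substitute to write 1 as a combination:
1 = 28 − 3·9
1 = −3·93 + 10·28
1 = 10·493 − 53·93
1 = −53·1572 + 169·493
So 493·169 ≡ 1 (mod 1572).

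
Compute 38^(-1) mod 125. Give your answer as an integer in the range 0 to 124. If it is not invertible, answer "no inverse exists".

Extended Euclidean algorithm:
125 = 3*38 + 11
38 = 3*11 + 5
11 = 2*5 + 1
5 = 5*1 + 0
The gcd is 1. Working backward:
1 = 11 − 2·5
1 = −2·38 + 7·11
1 = 7·125 − 23·38
So 38·(-23) ≡ 1 (mod 125), and -23 ≡ 102 (mod 125).

102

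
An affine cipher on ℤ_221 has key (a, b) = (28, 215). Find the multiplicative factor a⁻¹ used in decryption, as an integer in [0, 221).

Apply the Euclidean algorithm to 221 and 28:
221 = 7*28 + 25
28 = 1*25 + 3
25 = 8*3 + 1
3 = 3*1 + 0
The gcd is 1. Working backward:
1 = 25 − 8·3
1 = −8·28 + 9·25
1 = 9·221 − 71·28
Thus 28·(-71) ≡ 1 (mod 221); reducing, -71 mod 221 = 150.

150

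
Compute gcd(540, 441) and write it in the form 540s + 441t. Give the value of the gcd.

9

Euclidean algorithm:
540 = 1*441 + 99
441 = 4*99 + 45
99 = 2*45 + 9
45 = 5*9 + 0
gcd(540, 441) = 9.
Working backward:
9 = 99 − 2·45
9 = −2·441 + 9·99
9 = 9·540 − 11·441
So 9 = (9)·540 + (-11)·441.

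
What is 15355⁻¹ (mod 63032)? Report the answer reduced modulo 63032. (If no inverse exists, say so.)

2307

Run Euclid on (63032, 15355):
63032 = 4·15355 + 1612
15355 = 9·1612 + 847
1612 = 1·847 + 765
847 = 1·765 + 82
765 = 9·82 + 27
82 = 3·27 + 1
27 = 27·1 + 0
Since gcd(15355, 63032) = 1, back-substitute to write 1 as a combination:
1 = 82 − 3·27
1 = −3·765 + 28·82
1 = 28·847 − 31·765
1 = −31·1612 + 59·847
1 = 59·15355 − 562·1612
1 = −562·63032 + 2307·15355
So 15355·2307 ≡ 1 (mod 63032).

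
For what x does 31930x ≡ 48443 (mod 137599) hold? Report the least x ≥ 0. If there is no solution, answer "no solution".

First find gcd(31930, 137599):
137599 = 4·31930 + 9879
31930 = 3·9879 + 2293
9879 = 4·2293 + 707
2293 = 3·707 + 172
707 = 4·172 + 19
172 = 9·19 + 1
19 = 19·1 + 0
gcd = 1, so a unique solution mod 137599 exists.
Back-substitute for the Bézout coefficients:
1 = 172 − 9·19
1 = −9·707 + 37·172
1 = 37·2293 − 120·707
1 = −120·9879 + 517·2293
1 = 517·31930 − 1671·9879
1 = −1671·137599 + 7201·31930
So 31930·(7201) ≡ 1 (mod 137599), giving 31930⁻¹ ≡ 7201.
x ≡ 31930⁻¹·48443 ≡ 7201·48443 ≡ 24578 (mod 137599).

24578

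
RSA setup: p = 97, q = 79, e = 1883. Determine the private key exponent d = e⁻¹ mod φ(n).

851

φ(n) = (p−1)(q−1) = 96·78 = 7488.
Need d with 1883·d ≡ 1 (mod 7488). Apply the extended Euclidean algorithm:
7488 = 3·1883 + 1839
1883 = 1·1839 + 44
1839 = 41·44 + 35
44 = 1·35 + 9
35 = 3·9 + 8
9 = 1·8 + 1
8 = 8·1 + 0
Back-substitute:
1 = 9 − 8
1 = −35 + 4·9
1 = 4·44 − 5·35
1 = −5·1839 + 209·44
1 = 209·1883 − 214·1839
1 = −214·7488 + 851·1883
So 1883·851 ≡ 1 (mod 7488), hence d = 851.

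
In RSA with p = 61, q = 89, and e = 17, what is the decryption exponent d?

1553

φ(n) = (p−1)(q−1) = 60·88 = 5280.
Need d with 17·d ≡ 1 (mod 5280). Apply the extended Euclidean algorithm:
5280 = 310*17 + 10
17 = 1*10 + 7
10 = 1*7 + 3
7 = 2*3 + 1
3 = 3*1 + 0
Back-substitute:
1 = 7 − 2·3
1 = −2·10 + 3·7
1 = 3·17 − 5·10
1 = −5·5280 + 1553·17
So 17·1553 ≡ 1 (mod 5280), hence d = 1553.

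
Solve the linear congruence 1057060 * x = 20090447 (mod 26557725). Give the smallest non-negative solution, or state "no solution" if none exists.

no solution

gcd(1057060, 26557725):
26557725 = 25·1057060 + 131225
1057060 = 8·131225 + 7260
131225 = 18·7260 + 545
7260 = 13·545 + 175
545 = 3·175 + 20
175 = 8·20 + 15
20 = 1·15 + 5
15 = 3·5 + 0
gcd = 5, but 5 ∤ 20090447, so the congruence has no solution.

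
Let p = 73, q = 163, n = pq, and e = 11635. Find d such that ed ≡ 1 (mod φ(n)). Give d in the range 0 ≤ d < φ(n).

2011

φ(n) = (p−1)(q−1) = 72·162 = 11664.
Need d with 11635·d ≡ 1 (mod 11664). Apply the extended Euclidean algorithm:
11664 = 1×11635 + 29
11635 = 401×29 + 6
29 = 4×6 + 5
6 = 1×5 + 1
5 = 5×1 + 0
Back-substitute:
1 = 6 − 5
1 = −29 + 5·6
1 = 5·11635 − 2006·29
1 = −2006·11664 + 2011·11635
So 11635·2011 ≡ 1 (mod 11664), hence d = 2011.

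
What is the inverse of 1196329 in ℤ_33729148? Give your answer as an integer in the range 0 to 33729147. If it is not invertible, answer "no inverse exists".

Apply the Euclidean algorithm to 33729148 and 1196329:
33729148 = 28·1196329 + 231936
1196329 = 5·231936 + 36649
231936 = 6·36649 + 12042
36649 = 3·12042 + 523
12042 = 23·523 + 13
523 = 40·13 + 3
13 = 4·3 + 1
3 = 3·1 + 0
Since gcd(1196329, 33729148) = 1, back-substitute to write 1 as a combination:
1 = 13 − 4·3
1 = −4·523 + 161·13
1 = 161·12042 − 3707·523
1 = −3707·36649 + 11282·12042
1 = 11282·231936 − 71399·36649
1 = −71399·1196329 + 368277·231936
1 = 368277·33729148 − 10383155·1196329
Thus 1196329·(-10383155) ≡ 1 (mod 33729148); reducing, -10383155 mod 33729148 = 23345993.

23345993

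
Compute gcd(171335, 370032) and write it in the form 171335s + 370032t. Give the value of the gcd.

1

Apply Euclid's algorithm to 370032 and 171335:
370032 = 2·171335 + 27362
171335 = 6·27362 + 7163
27362 = 3·7163 + 5873
7163 = 1·5873 + 1290
5873 = 4·1290 + 713
1290 = 1·713 + 577
713 = 1·577 + 136
577 = 4·136 + 33
136 = 4·33 + 4
33 = 8·4 + 1
4 = 4·1 + 0
gcd(171335, 370032) = 1.
Back-substituting:
1 = 33 − 8·4
1 = −8·136 + 33·33
1 = 33·577 − 140·136
1 = −140·713 + 173·577
1 = 173·1290 − 313·713
1 = −313·5873 + 1425·1290
1 = 1425·7163 − 1738·5873
1 = −1738·27362 + 6639·7163
1 = 6639·171335 − 41572·27362
1 = −41572·370032 + 89783·171335
So 1 = (-41572)·370032 + (89783)·171335.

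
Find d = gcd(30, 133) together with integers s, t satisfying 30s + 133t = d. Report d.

1

Apply Euclid's algorithm to 133 and 30:
133 = 4·30 + 13
30 = 2·13 + 4
13 = 3·4 + 1
4 = 4·1 + 0
gcd(30, 133) = 1.
Working backward:
1 = 13 − 3·4
1 = −3·30 + 7·13
1 = 7·133 − 31·30
So 1 = (7)·133 + (-31)·30.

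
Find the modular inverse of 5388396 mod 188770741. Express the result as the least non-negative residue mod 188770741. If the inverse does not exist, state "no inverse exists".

Extended Euclidean algorithm:
188770741 = 35×5388396 + 176881
5388396 = 30×176881 + 81966
176881 = 2×81966 + 12949
81966 = 6×12949 + 4272
12949 = 3×4272 + 133
4272 = 32×133 + 16
133 = 8×16 + 5
16 = 3×5 + 1
5 = 5×1 + 0
Since gcd(5388396, 188770741) = 1, back-substitute to write 1 as a combination:
1 = 16 − 3·5
1 = −3·133 + 25·16
1 = 25·4272 − 803·133
1 = −803·12949 + 2434·4272
1 = 2434·81966 − 15407·12949
1 = −15407·176881 + 33248·81966
1 = 33248·5388396 − 1012847·176881
1 = −1012847·188770741 + 35482893·5388396
So 5388396·35482893 ≡ 1 (mod 188770741).

35482893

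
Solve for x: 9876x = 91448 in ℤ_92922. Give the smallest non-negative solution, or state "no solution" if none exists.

gcd(9876, 92922):
92922 = 9·9876 + 4038
9876 = 2·4038 + 1800
4038 = 2·1800 + 438
1800 = 4·438 + 48
438 = 9·48 + 6
48 = 8·6 + 0
gcd = 6, but 6 ∤ 91448, so the congruence has no solution.

no solution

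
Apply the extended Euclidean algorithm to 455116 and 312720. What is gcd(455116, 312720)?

Apply Euclid's algorithm to 455116 and 312720:
455116 = 1·312720 + 142396
312720 = 2·142396 + 27928
142396 = 5·27928 + 2756
27928 = 10·2756 + 368
2756 = 7·368 + 180
368 = 2·180 + 8
180 = 22·8 + 4
8 = 2·4 + 0
gcd(455116, 312720) = 4.
Back-substituting:
4 = 180 − 22·8
4 = −22·368 + 45·180
4 = 45·2756 − 337·368
4 = −337·27928 + 3415·2756
4 = 3415·142396 − 17412·27928
4 = −17412·312720 + 38239·142396
4 = 38239·455116 − 55651·312720
So 4 = (38239)·455116 + (-55651)·312720.

4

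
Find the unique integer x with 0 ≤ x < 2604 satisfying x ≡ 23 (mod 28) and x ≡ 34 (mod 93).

499

Write x = 23 + 28·k. Then 28·k ≡ 34 − 23 ≡ 11 (mod 93).
Need 28⁻¹ mod 93. Extended Euclid on (93, 28):
93 = 3*28 + 9
28 = 3*9 + 1
9 = 9*1 + 0
Back-substitute:
1 = 28 − 3·9
1 = −3·93 + 10·28
28⁻¹ ≡ 10 (mod 93), so k ≡ 10·11 ≡ 17 (mod 93).
x = 23 + 28·17 = 499.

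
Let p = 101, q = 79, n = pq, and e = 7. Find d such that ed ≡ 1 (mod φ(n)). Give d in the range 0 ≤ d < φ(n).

φ(n) = (p−1)(q−1) = 100·78 = 7800.
Need d with 7·d ≡ 1 (mod 7800). Apply the extended Euclidean algorithm:
7800 = 1114·7 + 2
7 = 3·2 + 1
2 = 2·1 + 0
Back-substitute:
1 = 7 − 3·2
1 = −3·7800 + 3343·7
So 7·3343 ≡ 1 (mod 7800), hence d = 3343.

3343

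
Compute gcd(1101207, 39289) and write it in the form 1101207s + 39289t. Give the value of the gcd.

Repeated division:
1101207 = 28*39289 + 1115
39289 = 35*1115 + 264
1115 = 4*264 + 59
264 = 4*59 + 28
59 = 2*28 + 3
28 = 9*3 + 1
3 = 3*1 + 0
gcd(1101207, 39289) = 1.
Back-substituting:
1 = 28 − 9·3
1 = −9·59 + 19·28
1 = 19·264 − 85·59
1 = −85·1115 + 359·264
1 = 359·39289 − 12650·1115
1 = −12650·1101207 + 354559·39289
So 1 = (-12650)·1101207 + (354559)·39289.

1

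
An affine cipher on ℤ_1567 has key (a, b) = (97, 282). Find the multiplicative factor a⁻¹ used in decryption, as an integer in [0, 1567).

gcd(1567, 97) by repeated division:
1567 = 16×97 + 15
97 = 6×15 + 7
15 = 2×7 + 1
7 = 7×1 + 0
The gcd is 1. Working backward:
1 = 15 − 2·7
1 = −2·97 + 13·15
1 = 13·1567 − 210·97
Hence 97⁻¹ ≡ -210 ≡ 1357 (mod 1567).

1357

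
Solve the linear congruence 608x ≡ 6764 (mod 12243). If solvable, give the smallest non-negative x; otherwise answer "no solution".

7663

First find gcd(608, 12243):
12243 = 20*608 + 83
608 = 7*83 + 27
83 = 3*27 + 2
27 = 13*2 + 1
2 = 2*1 + 0
gcd = 1, so a unique solution mod 12243 exists.
Back-substitute for the Bézout coefficients:
1 = 27 − 13·2
1 = −13·83 + 40·27
1 = 40·608 − 293·83
1 = −293·12243 + 5900·608
So 608·(5900) ≡ 1 (mod 12243), giving 608⁻¹ ≡ 5900.
x ≡ 608⁻¹·6764 ≡ 5900·6764 ≡ 7663 (mod 12243).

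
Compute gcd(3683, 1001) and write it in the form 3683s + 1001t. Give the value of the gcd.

1

Apply Euclid's algorithm to 3683 and 1001:
3683 = 3·1001 + 680
1001 = 1·680 + 321
680 = 2·321 + 38
321 = 8·38 + 17
38 = 2·17 + 4
17 = 4·4 + 1
4 = 4·1 + 0
gcd(3683, 1001) = 1.
Express as a combination:
1 = 17 − 4·4
1 = −4·38 + 9·17
1 = 9·321 − 76·38
1 = −76·680 + 161·321
1 = 161·1001 − 237·680
1 = −237·3683 + 872·1001
So 1 = (-237)·3683 + (872)·1001.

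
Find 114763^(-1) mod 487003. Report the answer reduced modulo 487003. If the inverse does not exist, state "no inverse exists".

no inverse exists

Compute gcd(114763, 487003):
487003 = 4×114763 + 27951
114763 = 4×27951 + 2959
27951 = 9×2959 + 1320
2959 = 2×1320 + 319
1320 = 4×319 + 44
319 = 7×44 + 11
44 = 4×11 + 0
gcd(114763, 487003) = 11 ≠ 1, so 114763 has no multiplicative inverse modulo 487003.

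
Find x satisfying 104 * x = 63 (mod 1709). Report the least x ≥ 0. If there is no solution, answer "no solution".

1003

First find gcd(104, 1709):
1709 = 16*104 + 45
104 = 2*45 + 14
45 = 3*14 + 3
14 = 4*3 + 2
3 = 1*2 + 1
2 = 2*1 + 0
gcd = 1, so a unique solution mod 1709 exists.
Back-substitute for the Bézout coefficients:
1 = 3 − 2
1 = −14 + 5·3
1 = 5·45 − 16·14
1 = −16·104 + 37·45
1 = 37·1709 − 608·104
So 104·(-608) ≡ 1 (mod 1709), giving 104⁻¹ ≡ 1101.
x ≡ 104⁻¹·63 ≡ 1101·63 ≡ 1003 (mod 1709).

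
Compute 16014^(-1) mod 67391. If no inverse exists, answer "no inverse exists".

Extended Euclidean algorithm:
67391 = 4×16014 + 3335
16014 = 4×3335 + 2674
3335 = 1×2674 + 661
2674 = 4×661 + 30
661 = 22×30 + 1
30 = 30×1 + 0
Since gcd(16014, 67391) = 1, back-substitute to write 1 as a combination:
1 = 661 − 22·30
1 = −22·2674 + 89·661
1 = 89·3335 − 111·2674
1 = −111·16014 + 533·3335
1 = 533·67391 − 2243·16014
Thus 16014·(-2243) ≡ 1 (mod 67391); reducing, -2243 mod 67391 = 65148.

65148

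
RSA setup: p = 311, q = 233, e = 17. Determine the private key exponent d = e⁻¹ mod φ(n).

φ(n) = (p−1)(q−1) = 310·232 = 71920.
Need d with 17·d ≡ 1 (mod 71920). Apply the extended Euclidean algorithm:
71920 = 4230*17 + 10
17 = 1*10 + 7
10 = 1*7 + 3
7 = 2*3 + 1
3 = 3*1 + 0
Back-substitute:
1 = 7 − 2·3
1 = −2·10 + 3·7
1 = 3·17 − 5·10
1 = −5·71920 + 21153·17
So 17·21153 ≡ 1 (mod 71920), hence d = 21153.

21153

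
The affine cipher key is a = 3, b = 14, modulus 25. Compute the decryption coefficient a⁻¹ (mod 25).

17

Extended Euclidean algorithm:
25 = 8×3 + 1
3 = 3×1 + 0
Since gcd(3, 25) = 1, back-substitute to write 1 as a combination:
1 = 25 − 8·3
Thus 3·(-8) ≡ 1 (mod 25); reducing, -8 mod 25 = 17.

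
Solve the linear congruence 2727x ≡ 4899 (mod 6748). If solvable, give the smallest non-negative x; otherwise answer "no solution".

2021

First find gcd(2727, 6748):
6748 = 2·2727 + 1294
2727 = 2·1294 + 139
1294 = 9·139 + 43
139 = 3·43 + 10
43 = 4·10 + 3
10 = 3·3 + 1
3 = 3·1 + 0
gcd = 1, so a unique solution mod 6748 exists.
Back-substitute for the Bézout coefficients:
1 = 10 − 3·3
1 = −3·43 + 13·10
1 = 13·139 − 42·43
1 = −42·1294 + 391·139
1 = 391·2727 − 824·1294
1 = −824·6748 + 2039·2727
So 2727·(2039) ≡ 1 (mod 6748), giving 2727⁻¹ ≡ 2039.
x ≡ 2727⁻¹·4899 ≡ 2039·4899 ≡ 2021 (mod 6748).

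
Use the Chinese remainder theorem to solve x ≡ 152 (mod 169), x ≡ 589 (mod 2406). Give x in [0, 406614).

Write x = 152 + 169·k. Then 169·k ≡ 589 − 152 ≡ 437 (mod 2406).
Need 169⁻¹ mod 2406. Extended Euclid on (2406, 169):
2406 = 14*169 + 40
169 = 4*40 + 9
40 = 4*9 + 4
9 = 2*4 + 1
4 = 4*1 + 0
Back-substitute:
1 = 9 − 2·4
1 = −2·40 + 9·9
1 = 9·169 − 38·40
1 = −38·2406 + 541·169
169⁻¹ ≡ 541 (mod 2406), so k ≡ 541·437 ≡ 629 (mod 2406).
x = 152 + 169·629 = 106453.

106453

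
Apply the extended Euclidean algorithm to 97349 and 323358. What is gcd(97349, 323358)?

Apply Euclid's algorithm to 323358 and 97349:
323358 = 3*97349 + 31311
97349 = 3*31311 + 3416
31311 = 9*3416 + 567
3416 = 6*567 + 14
567 = 40*14 + 7
14 = 2*7 + 0
gcd(97349, 323358) = 7.
Express as a combination:
7 = 567 − 40·14
7 = −40·3416 + 241·567
7 = 241·31311 − 2209·3416
7 = −2209·97349 + 6868·31311
7 = 6868·323358 − 22813·97349
So 7 = (6868)·323358 + (-22813)·97349.

7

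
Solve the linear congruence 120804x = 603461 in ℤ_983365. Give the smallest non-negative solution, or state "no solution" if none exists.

First find gcd(120804, 983365):
983365 = 8×120804 + 16933
120804 = 7×16933 + 2273
16933 = 7×2273 + 1022
2273 = 2×1022 + 229
1022 = 4×229 + 106
229 = 2×106 + 17
106 = 6×17 + 4
17 = 4×4 + 1
4 = 4×1 + 0
gcd = 1, so a unique solution mod 983365 exists.
Back-substitute for the Bézout coefficients:
1 = 17 − 4·4
1 = −4·106 + 25·17
1 = 25·229 − 54·106
1 = −54·1022 + 241·229
1 = 241·2273 − 536·1022
1 = −536·16933 + 3993·2273
1 = 3993·120804 − 28487·16933
1 = −28487·983365 + 231889·120804
So 120804·(231889) ≡ 1 (mod 983365), giving 120804⁻¹ ≡ 231889.
x ≡ 120804⁻¹·603461 ≡ 231889·603461 ≡ 178234 (mod 983365).

178234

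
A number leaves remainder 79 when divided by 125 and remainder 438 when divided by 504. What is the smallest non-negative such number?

2454

Write x = 79 + 125·k. Then 125·k ≡ 438 − 79 ≡ 359 (mod 504).
Need 125⁻¹ mod 504. Extended Euclid on (504, 125):
504 = 4*125 + 4
125 = 31*4 + 1
4 = 4*1 + 0
Back-substitute:
1 = 125 − 31·4
1 = −31·504 + 125·125
125⁻¹ ≡ 125 (mod 504), so k ≡ 125·359 ≡ 19 (mod 504).
x = 79 + 125·19 = 2454.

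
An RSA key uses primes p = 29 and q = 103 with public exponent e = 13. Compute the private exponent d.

φ(n) = (p−1)(q−1) = 28·102 = 2856.
Need d with 13·d ≡ 1 (mod 2856). Apply the extended Euclidean algorithm:
2856 = 219*13 + 9
13 = 1*9 + 4
9 = 2*4 + 1
4 = 4*1 + 0
Back-substitute:
1 = 9 − 2·4
1 = −2·13 + 3·9
1 = 3·2856 − 659·13
So 13·(-659) ≡ 1 (mod 2856), hence d ≡ -659 ≡ 2197 (mod 2856).

2197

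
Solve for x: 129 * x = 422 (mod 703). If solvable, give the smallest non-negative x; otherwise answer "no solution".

303

First find gcd(129, 703):
703 = 5*129 + 58
129 = 2*58 + 13
58 = 4*13 + 6
13 = 2*6 + 1
6 = 6*1 + 0
gcd = 1, so a unique solution mod 703 exists.
Back-substitute for the Bézout coefficients:
1 = 13 − 2·6
1 = −2·58 + 9·13
1 = 9·129 − 20·58
1 = −20·703 + 109·129
So 129·(109) ≡ 1 (mod 703), giving 129⁻¹ ≡ 109.
x ≡ 129⁻¹·422 ≡ 109·422 ≡ 303 (mod 703).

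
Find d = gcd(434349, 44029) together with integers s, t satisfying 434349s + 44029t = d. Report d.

Repeated division:
434349 = 9·44029 + 38088
44029 = 1·38088 + 5941
38088 = 6·5941 + 2442
5941 = 2·2442 + 1057
2442 = 2·1057 + 328
1057 = 3·328 + 73
328 = 4·73 + 36
73 = 2·36 + 1
36 = 36·1 + 0
gcd(434349, 44029) = 1.
Back-substituting:
1 = 73 − 2·36
1 = −2·328 + 9·73
1 = 9·1057 − 29·328
1 = −29·2442 + 67·1057
1 = 67·5941 − 163·2442
1 = −163·38088 + 1045·5941
1 = 1045·44029 − 1208·38088
1 = −1208·434349 + 11917·44029
So 1 = (-1208)·434349 + (11917)·44029.

1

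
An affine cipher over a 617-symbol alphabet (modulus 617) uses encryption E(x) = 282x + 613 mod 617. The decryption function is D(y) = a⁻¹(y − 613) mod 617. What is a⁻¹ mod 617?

gcd(617, 282) by repeated division:
617 = 2×282 + 53
282 = 5×53 + 17
53 = 3×17 + 2
17 = 8×2 + 1
2 = 2×1 + 0
gcd = 1, so the inverse exists. Back-substitute:
1 = 17 − 8·2
1 = −8·53 + 25·17
1 = 25·282 − 133·53
1 = −133·617 + 291·282
So 282·291 ≡ 1 (mod 617).

291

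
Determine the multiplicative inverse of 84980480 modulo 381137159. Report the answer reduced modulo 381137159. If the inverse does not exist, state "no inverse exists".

no inverse exists

Euclidean algorithm on 381137159, 84980480:
381137159 = 4*84980480 + 41215239
84980480 = 2*41215239 + 2550002
41215239 = 16*2550002 + 415207
2550002 = 6*415207 + 58760
415207 = 7*58760 + 3887
58760 = 15*3887 + 455
3887 = 8*455 + 247
455 = 1*247 + 208
247 = 1*208 + 39
208 = 5*39 + 13
39 = 3*13 + 0
The gcd is 13, not 1, hence no inverse exists.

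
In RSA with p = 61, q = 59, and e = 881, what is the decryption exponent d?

3401

φ(n) = (p−1)(q−1) = 60·58 = 3480.
Need d with 881·d ≡ 1 (mod 3480). Apply the extended Euclidean algorithm:
3480 = 3·881 + 837
881 = 1·837 + 44
837 = 19·44 + 1
44 = 44·1 + 0
Back-substitute:
1 = 837 − 19·44
1 = −19·881 + 20·837
1 = 20·3480 − 79·881
So 881·(-79) ≡ 1 (mod 3480), hence d ≡ -79 ≡ 3401 (mod 3480).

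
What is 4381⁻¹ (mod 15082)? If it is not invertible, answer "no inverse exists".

13223

gcd(15082, 4381) by repeated division:
15082 = 3·4381 + 1939
4381 = 2·1939 + 503
1939 = 3·503 + 430
503 = 1·430 + 73
430 = 5·73 + 65
73 = 1·65 + 8
65 = 8·8 + 1
8 = 8·1 + 0
gcd = 1, so the inverse exists. Back-substitute:
1 = 65 − 8·8
1 = −8·73 + 9·65
1 = 9·430 − 53·73
1 = −53·503 + 62·430
1 = 62·1939 − 239·503
1 = −239·4381 + 540·1939
1 = 540·15082 − 1859·4381
So 4381·(-1859) ≡ 1 (mod 15082), and -1859 ≡ 13223 (mod 15082).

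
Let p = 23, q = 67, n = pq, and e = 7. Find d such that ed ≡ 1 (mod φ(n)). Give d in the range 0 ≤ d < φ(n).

415

φ(n) = (p−1)(q−1) = 22·66 = 1452.
Need d with 7·d ≡ 1 (mod 1452). Apply the extended Euclidean algorithm:
1452 = 207×7 + 3
7 = 2×3 + 1
3 = 3×1 + 0
Back-substitute:
1 = 7 − 2·3
1 = −2·1452 + 415·7
So 7·415 ≡ 1 (mod 1452), hence d = 415.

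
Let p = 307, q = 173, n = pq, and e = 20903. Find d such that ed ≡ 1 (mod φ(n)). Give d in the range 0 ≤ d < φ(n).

φ(n) = (p−1)(q−1) = 306·172 = 52632.
Need d with 20903·d ≡ 1 (mod 52632). Apply the extended Euclidean algorithm:
52632 = 2*20903 + 10826
20903 = 1*10826 + 10077
10826 = 1*10077 + 749
10077 = 13*749 + 340
749 = 2*340 + 69
340 = 4*69 + 64
69 = 1*64 + 5
64 = 12*5 + 4
5 = 1*4 + 1
4 = 4*1 + 0
Back-substitute:
1 = 5 − 4
1 = −64 + 13·5
1 = 13·69 − 14·64
1 = −14·340 + 69·69
1 = 69·749 − 152·340
1 = −152·10077 + 2045·749
1 = 2045·10826 − 2197·10077
1 = −2197·20903 + 4242·10826
1 = 4242·52632 − 10681·20903
So 20903·(-10681) ≡ 1 (mod 52632), hence d ≡ -10681 ≡ 41951 (mod 52632).

41951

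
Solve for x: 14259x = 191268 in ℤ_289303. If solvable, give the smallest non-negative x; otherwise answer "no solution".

First find gcd(14259, 289303):
289303 = 20*14259 + 4123
14259 = 3*4123 + 1890
4123 = 2*1890 + 343
1890 = 5*343 + 175
343 = 1*175 + 168
175 = 1*168 + 7
168 = 24*7 + 0
gcd = 7 and 7 | 191268, so solutions exist. Divide through by 7: 2037x ≡ 27324 (mod 41329).
Now find 2037⁻¹ mod 41329:
41329 = 20×2037 + 589
2037 = 3×589 + 270
589 = 2×270 + 49
270 = 5×49 + 25
49 = 1×25 + 24
25 = 1×24 + 1
24 = 24×1 + 0
Back-substitute:
1 = 25 − 24
1 = −49 + 2·25
1 = 2·270 − 11·49
1 = −11·589 + 24·270
1 = 24·2037 − 83·589
1 = −83·41329 + 1684·2037
So 2037⁻¹ ≡ 1684 (mod 41329).
Then x ≡ 1684·27324 ≡ 14439 (mod 41329); the smallest non-negative solution is x = 14439.

14439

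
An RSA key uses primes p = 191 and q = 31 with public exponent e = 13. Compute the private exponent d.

877

φ(n) = (p−1)(q−1) = 190·30 = 5700.
Need d with 13·d ≡ 1 (mod 5700). Apply the extended Euclidean algorithm:
5700 = 438*13 + 6
13 = 2*6 + 1
6 = 6*1 + 0
Back-substitute:
1 = 13 − 2·6
1 = −2·5700 + 877·13
So 13·877 ≡ 1 (mod 5700), hence d = 877.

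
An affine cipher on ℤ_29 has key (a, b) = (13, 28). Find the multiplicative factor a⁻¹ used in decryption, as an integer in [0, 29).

gcd(29, 13) by repeated division:
29 = 2*13 + 3
13 = 4*3 + 1
3 = 3*1 + 0
Since gcd(13, 29) = 1, back-substitute to write 1 as a combination:
1 = 13 − 4·3
1 = −4·29 + 9·13
So 13·9 ≡ 1 (mod 29).

9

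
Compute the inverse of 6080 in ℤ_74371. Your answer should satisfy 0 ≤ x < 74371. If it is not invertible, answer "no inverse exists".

gcd(74371, 6080) by repeated division:
74371 = 12×6080 + 1411
6080 = 4×1411 + 436
1411 = 3×436 + 103
436 = 4×103 + 24
103 = 4×24 + 7
24 = 3×7 + 3
7 = 2×3 + 1
3 = 3×1 + 0
The gcd is 1. Working backward:
1 = 7 − 2·3
1 = −2·24 + 7·7
1 = 7·103 − 30·24
1 = −30·436 + 127·103
1 = 127·1411 − 411·436
1 = −411·6080 + 1771·1411
1 = 1771·74371 − 21663·6080
So 6080·(-21663) ≡ 1 (mod 74371), and -21663 ≡ 52708 (mod 74371).

52708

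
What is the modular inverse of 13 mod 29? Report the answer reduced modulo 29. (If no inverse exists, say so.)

Apply the Euclidean algorithm to 29 and 13:
29 = 2·13 + 3
13 = 4·3 + 1
3 = 3·1 + 0
gcd = 1, so the inverse exists. Back-substitute:
1 = 13 − 4·3
1 = −4·29 + 9·13
So 13·9 ≡ 1 (mod 29).

9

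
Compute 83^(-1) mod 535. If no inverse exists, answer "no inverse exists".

477

gcd(535, 83) by repeated division:
535 = 6·83 + 37
83 = 2·37 + 9
37 = 4·9 + 1
9 = 9·1 + 0
gcd = 1, so the inverse exists. Back-substitute:
1 = 37 − 4·9
1 = −4·83 + 9·37
1 = 9·535 − 58·83
So 83·(-58) ≡ 1 (mod 535), and -58 ≡ 477 (mod 535).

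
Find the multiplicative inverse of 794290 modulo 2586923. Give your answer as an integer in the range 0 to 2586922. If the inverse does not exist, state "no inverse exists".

Extended Euclidean algorithm:
2586923 = 3×794290 + 204053
794290 = 3×204053 + 182131
204053 = 1×182131 + 21922
182131 = 8×21922 + 6755
21922 = 3×6755 + 1657
6755 = 4×1657 + 127
1657 = 13×127 + 6
127 = 21×6 + 1
6 = 6×1 + 0
Since gcd(794290, 2586923) = 1, back-substitute to write 1 as a combination:
1 = 127 − 21·6
1 = −21·1657 + 274·127
1 = 274·6755 − 1117·1657
1 = −1117·21922 + 3625·6755
1 = 3625·182131 − 30117·21922
1 = −30117·204053 + 33742·182131
1 = 33742·794290 − 131343·204053
1 = −131343·2586923 + 427771·794290
So 794290·427771 ≡ 1 (mod 2586923).

427771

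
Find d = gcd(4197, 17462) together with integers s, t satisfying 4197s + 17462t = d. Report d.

Apply Euclid's algorithm to 17462 and 4197:
17462 = 4×4197 + 674
4197 = 6×674 + 153
674 = 4×153 + 62
153 = 2×62 + 29
62 = 2×29 + 4
29 = 7×4 + 1
4 = 4×1 + 0
gcd(4197, 17462) = 1.
Back-substituting:
1 = 29 − 7·4
1 = −7·62 + 15·29
1 = 15·153 − 37·62
1 = −37·674 + 163·153
1 = 163·4197 − 1015·674
1 = −1015·17462 + 4223·4197
So 1 = (-1015)·17462 + (4223)·4197.

1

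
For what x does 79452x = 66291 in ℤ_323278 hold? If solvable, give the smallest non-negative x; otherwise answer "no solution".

no solution

gcd(79452, 323278):
323278 = 4·79452 + 5470
79452 = 14·5470 + 2872
5470 = 1·2872 + 2598
2872 = 1·2598 + 274
2598 = 9·274 + 132
274 = 2·132 + 10
132 = 13·10 + 2
10 = 5·2 + 0
gcd = 2, but 2 ∤ 66291, so the congruence has no solution.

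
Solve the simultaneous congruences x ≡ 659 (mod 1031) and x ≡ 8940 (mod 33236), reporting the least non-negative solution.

20648496

Write x = 659 + 1031·k. Then 1031·k ≡ 8940 − 659 ≡ 8281 (mod 33236).
Need 1031⁻¹ mod 33236. Extended Euclid on (33236, 1031):
33236 = 32×1031 + 244
1031 = 4×244 + 55
244 = 4×55 + 24
55 = 2×24 + 7
24 = 3×7 + 3
7 = 2×3 + 1
3 = 3×1 + 0
Back-substitute:
1 = 7 − 2·3
1 = −2·24 + 7·7
1 = 7·55 − 16·24
1 = −16·244 + 71·55
1 = 71·1031 − 300·244
1 = −300·33236 + 9671·1031
1031⁻¹ ≡ 9671 (mod 33236), so k ≡ 9671·8281 ≡ 20027 (mod 33236).
x = 659 + 1031·20027 = 20648496.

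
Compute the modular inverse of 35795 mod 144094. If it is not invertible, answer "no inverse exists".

64795

Extended Euclidean algorithm:
144094 = 4·35795 + 914
35795 = 39·914 + 149
914 = 6·149 + 20
149 = 7·20 + 9
20 = 2·9 + 2
9 = 4·2 + 1
2 = 2·1 + 0
The gcd is 1. Working backward:
1 = 9 − 4·2
1 = −4·20 + 9·9
1 = 9·149 − 67·20
1 = −67·914 + 411·149
1 = 411·35795 − 16096·914
1 = −16096·144094 + 64795·35795
So 35795·64795 ≡ 1 (mod 144094).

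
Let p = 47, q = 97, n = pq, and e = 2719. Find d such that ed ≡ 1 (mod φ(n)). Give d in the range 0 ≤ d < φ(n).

φ(n) = (p−1)(q−1) = 46·96 = 4416.
Need d with 2719·d ≡ 1 (mod 4416). Apply the extended Euclidean algorithm:
4416 = 1×2719 + 1697
2719 = 1×1697 + 1022
1697 = 1×1022 + 675
1022 = 1×675 + 347
675 = 1×347 + 328
347 = 1×328 + 19
328 = 17×19 + 5
19 = 3×5 + 4
5 = 1×4 + 1
4 = 4×1 + 0
Back-substitute:
1 = 5 − 4
1 = −19 + 4·5
1 = 4·328 − 69·19
1 = −69·347 + 73·328
1 = 73·675 − 142·347
1 = −142·1022 + 215·675
1 = 215·1697 − 357·1022
1 = −357·2719 + 572·1697
1 = 572·4416 − 929·2719
So 2719·(-929) ≡ 1 (mod 4416), hence d ≡ -929 ≡ 3487 (mod 4416).

3487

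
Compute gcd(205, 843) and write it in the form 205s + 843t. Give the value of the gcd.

Apply Euclid's algorithm to 843 and 205:
843 = 4×205 + 23
205 = 8×23 + 21
23 = 1×21 + 2
21 = 10×2 + 1
2 = 2×1 + 0
gcd(205, 843) = 1.
Working backward:
1 = 21 − 10·2
1 = −10·23 + 11·21
1 = 11·205 − 98·23
1 = −98·843 + 403·205
So 1 = (-98)·843 + (403)·205.

1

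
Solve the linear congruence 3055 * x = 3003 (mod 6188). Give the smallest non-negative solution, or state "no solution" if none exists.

First find gcd(3055, 6188):
6188 = 2*3055 + 78
3055 = 39*78 + 13
78 = 6*13 + 0
gcd = 13 and 13 | 3003, so solutions exist. Divide through by 13: 235x ≡ 231 (mod 476).
Now find 235⁻¹ mod 476:
476 = 2*235 + 6
235 = 39*6 + 1
6 = 6*1 + 0
Back-substitute:
1 = 235 − 39·6
1 = −39·476 + 79·235
So 235⁻¹ ≡ 79 (mod 476).
Then x ≡ 79·231 ≡ 161 (mod 476); the smallest non-negative solution is x = 161.

161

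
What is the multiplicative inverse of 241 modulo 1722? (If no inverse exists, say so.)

1279

Extended Euclidean algorithm:
1722 = 7*241 + 35
241 = 6*35 + 31
35 = 1*31 + 4
31 = 7*4 + 3
4 = 1*3 + 1
3 = 3*1 + 0
gcd = 1, so the inverse exists. Back-substitute:
1 = 4 − 3
1 = −31 + 8·4
1 = 8·35 − 9·31
1 = −9·241 + 62·35
1 = 62·1722 − 443·241
Thus 241·(-443) ≡ 1 (mod 1722); reducing, -443 mod 1722 = 1279.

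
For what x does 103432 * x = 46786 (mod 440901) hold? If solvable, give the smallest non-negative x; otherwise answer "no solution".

First find gcd(103432, 440901):
440901 = 4·103432 + 27173
103432 = 3·27173 + 21913
27173 = 1·21913 + 5260
21913 = 4·5260 + 873
5260 = 6·873 + 22
873 = 39·22 + 15
22 = 1·15 + 7
15 = 2·7 + 1
7 = 7·1 + 0
gcd = 1, so a unique solution mod 440901 exists.
Back-substitute for the Bézout coefficients:
1 = 15 − 2·7
1 = −2·22 + 3·15
1 = 3·873 − 119·22
1 = −119·5260 + 717·873
1 = 717·21913 − 2987·5260
1 = −2987·27173 + 3704·21913
1 = 3704·103432 − 14099·27173
1 = −14099·440901 + 60100·103432
So 103432·(60100) ≡ 1 (mod 440901), giving 103432⁻¹ ≡ 60100.
x ≡ 103432⁻¹·46786 ≡ 60100·46786 ≡ 212923 (mod 440901).

212923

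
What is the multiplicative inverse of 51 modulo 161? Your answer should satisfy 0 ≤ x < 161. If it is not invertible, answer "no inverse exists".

60

Extended Euclidean algorithm:
161 = 3×51 + 8
51 = 6×8 + 3
8 = 2×3 + 2
3 = 1×2 + 1
2 = 2×1 + 0
Since gcd(51, 161) = 1, back-substitute to write 1 as a combination:
1 = 3 − 2
1 = −8 + 3·3
1 = 3·51 − 19·8
1 = −19·161 + 60·51
So 51·60 ≡ 1 (mod 161).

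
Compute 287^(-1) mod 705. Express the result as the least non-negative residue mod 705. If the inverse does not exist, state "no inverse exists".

Extended Euclidean algorithm:
705 = 2×287 + 131
287 = 2×131 + 25
131 = 5×25 + 6
25 = 4×6 + 1
6 = 6×1 + 0
Since gcd(287, 705) = 1, back-substitute to write 1 as a combination:
1 = 25 − 4·6
1 = −4·131 + 21·25
1 = 21·287 − 46·131
1 = −46·705 + 113·287
So 287·113 ≡ 1 (mod 705).

113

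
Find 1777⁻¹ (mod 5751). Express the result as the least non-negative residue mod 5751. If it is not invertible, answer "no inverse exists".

gcd(5751, 1777) by repeated division:
5751 = 3×1777 + 420
1777 = 4×420 + 97
420 = 4×97 + 32
97 = 3×32 + 1
32 = 32×1 + 0
Since gcd(1777, 5751) = 1, back-substitute to write 1 as a combination:
1 = 97 − 3·32
1 = −3·420 + 13·97
1 = 13·1777 − 55·420
1 = −55·5751 + 178·1777
So 1777·178 ≡ 1 (mod 5751).

178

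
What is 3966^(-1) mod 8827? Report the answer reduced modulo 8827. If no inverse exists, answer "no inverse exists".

2081

Extended Euclidean algorithm:
8827 = 2·3966 + 895
3966 = 4·895 + 386
895 = 2·386 + 123
386 = 3·123 + 17
123 = 7·17 + 4
17 = 4·4 + 1
4 = 4·1 + 0
gcd = 1, so the inverse exists. Back-substitute:
1 = 17 − 4·4
1 = −4·123 + 29·17
1 = 29·386 − 91·123
1 = −91·895 + 211·386
1 = 211·3966 − 935·895
1 = −935·8827 + 2081·3966
So 3966·2081 ≡ 1 (mod 8827).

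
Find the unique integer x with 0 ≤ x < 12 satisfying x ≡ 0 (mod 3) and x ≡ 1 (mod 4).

Write x = 0 + 3·k. Then 3·k ≡ 1 − 0 ≡ 1 (mod 4).
Need 3⁻¹ mod 4. Extended Euclid on (4, 3):
4 = 1·3 + 1
3 = 3·1 + 0
Back-substitute:
1 = 4 − 3
3⁻¹ ≡ 3 (mod 4), so k ≡ 3·1 ≡ 3 (mod 4).
x = 0 + 3·3 = 9.

9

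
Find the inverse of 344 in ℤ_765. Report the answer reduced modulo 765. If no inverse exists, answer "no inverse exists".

Extended Euclidean algorithm:
765 = 2*344 + 77
344 = 4*77 + 36
77 = 2*36 + 5
36 = 7*5 + 1
5 = 5*1 + 0
The gcd is 1. Working backward:
1 = 36 − 7·5
1 = −7·77 + 15·36
1 = 15·344 − 67·77
1 = −67·765 + 149·344
So 344·149 ≡ 1 (mod 765).

149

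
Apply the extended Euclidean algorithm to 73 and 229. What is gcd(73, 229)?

Apply Euclid's algorithm to 229 and 73:
229 = 3*73 + 10
73 = 7*10 + 3
10 = 3*3 + 1
3 = 3*1 + 0
gcd(73, 229) = 1.
Express as a combination:
1 = 10 − 3·3
1 = −3·73 + 22·10
1 = 22·229 − 69·73
So 1 = (22)·229 + (-69)·73.

1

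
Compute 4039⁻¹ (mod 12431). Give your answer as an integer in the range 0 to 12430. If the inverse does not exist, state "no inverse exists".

2890

gcd(12431, 4039) by repeated division:
12431 = 3·4039 + 314
4039 = 12·314 + 271
314 = 1·271 + 43
271 = 6·43 + 13
43 = 3·13 + 4
13 = 3·4 + 1
4 = 4·1 + 0
Since gcd(4039, 12431) = 1, back-substitute to write 1 as a combination:
1 = 13 − 3·4
1 = −3·43 + 10·13
1 = 10·271 − 63·43
1 = −63·314 + 73·271
1 = 73·4039 − 939·314
1 = −939·12431 + 2890·4039
So 4039·2890 ≡ 1 (mod 12431).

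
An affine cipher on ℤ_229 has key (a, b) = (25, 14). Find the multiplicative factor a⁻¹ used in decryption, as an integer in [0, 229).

Extended Euclidean algorithm:
229 = 9×25 + 4
25 = 6×4 + 1
4 = 4×1 + 0
The gcd is 1. Working backward:
1 = 25 − 6·4
1 = −6·229 + 55·25
So 25·55 ≡ 1 (mod 229).

55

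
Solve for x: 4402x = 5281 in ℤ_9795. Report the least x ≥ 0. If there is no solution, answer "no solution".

2233

First find gcd(4402, 9795):
9795 = 2*4402 + 991
4402 = 4*991 + 438
991 = 2*438 + 115
438 = 3*115 + 93
115 = 1*93 + 22
93 = 4*22 + 5
22 = 4*5 + 2
5 = 2*2 + 1
2 = 2*1 + 0
gcd = 1, so a unique solution mod 9795 exists.
Back-substitute for the Bézout coefficients:
1 = 5 − 2·2
1 = −2·22 + 9·5
1 = 9·93 − 38·22
1 = −38·115 + 47·93
1 = 47·438 − 179·115
1 = −179·991 + 405·438
1 = 405·4402 − 1799·991
1 = −1799·9795 + 4003·4402
So 4402·(4003) ≡ 1 (mod 9795), giving 4402⁻¹ ≡ 4003.
x ≡ 4402⁻¹·5281 ≡ 4003·5281 ≡ 2233 (mod 9795).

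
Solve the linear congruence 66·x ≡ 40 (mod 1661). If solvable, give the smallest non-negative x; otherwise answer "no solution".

no solution

gcd(66, 1661):
1661 = 25*66 + 11
66 = 6*11 + 0
gcd = 11, but 11 ∤ 40, so the congruence has no solution.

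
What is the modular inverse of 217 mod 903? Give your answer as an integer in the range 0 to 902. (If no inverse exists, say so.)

no inverse exists

Compute gcd(217, 903):
903 = 4·217 + 35
217 = 6·35 + 7
35 = 5·7 + 0
The gcd is 7, not 1, hence no inverse exists.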